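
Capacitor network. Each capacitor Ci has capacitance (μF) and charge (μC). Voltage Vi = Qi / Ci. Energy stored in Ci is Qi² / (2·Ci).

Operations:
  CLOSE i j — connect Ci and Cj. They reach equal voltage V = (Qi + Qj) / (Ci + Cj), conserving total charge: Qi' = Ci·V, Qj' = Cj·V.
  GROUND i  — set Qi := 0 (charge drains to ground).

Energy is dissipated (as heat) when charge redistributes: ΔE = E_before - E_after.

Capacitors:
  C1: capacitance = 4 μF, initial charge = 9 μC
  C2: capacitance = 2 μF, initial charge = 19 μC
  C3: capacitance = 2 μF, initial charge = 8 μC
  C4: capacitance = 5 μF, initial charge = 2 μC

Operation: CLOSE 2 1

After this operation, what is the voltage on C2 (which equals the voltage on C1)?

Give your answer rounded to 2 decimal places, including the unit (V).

Initial: C1(4μF, Q=9μC, V=2.25V), C2(2μF, Q=19μC, V=9.50V), C3(2μF, Q=8μC, V=4.00V), C4(5μF, Q=2μC, V=0.40V)
Op 1: CLOSE 2-1: Q_total=28.00, C_total=6.00, V=4.67; Q2=9.33, Q1=18.67; dissipated=35.042

Answer: 4.67 V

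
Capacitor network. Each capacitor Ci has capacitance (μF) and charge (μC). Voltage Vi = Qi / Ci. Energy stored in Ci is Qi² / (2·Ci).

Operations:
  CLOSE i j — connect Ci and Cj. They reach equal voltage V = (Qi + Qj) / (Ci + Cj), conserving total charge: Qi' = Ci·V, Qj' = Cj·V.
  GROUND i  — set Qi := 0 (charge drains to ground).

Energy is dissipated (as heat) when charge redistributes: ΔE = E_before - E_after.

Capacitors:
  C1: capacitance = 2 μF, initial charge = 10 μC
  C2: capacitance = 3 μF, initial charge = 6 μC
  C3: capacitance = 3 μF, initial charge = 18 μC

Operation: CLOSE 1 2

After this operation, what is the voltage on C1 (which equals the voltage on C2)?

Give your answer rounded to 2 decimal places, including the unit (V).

Initial: C1(2μF, Q=10μC, V=5.00V), C2(3μF, Q=6μC, V=2.00V), C3(3μF, Q=18μC, V=6.00V)
Op 1: CLOSE 1-2: Q_total=16.00, C_total=5.00, V=3.20; Q1=6.40, Q2=9.60; dissipated=5.400

Answer: 3.20 V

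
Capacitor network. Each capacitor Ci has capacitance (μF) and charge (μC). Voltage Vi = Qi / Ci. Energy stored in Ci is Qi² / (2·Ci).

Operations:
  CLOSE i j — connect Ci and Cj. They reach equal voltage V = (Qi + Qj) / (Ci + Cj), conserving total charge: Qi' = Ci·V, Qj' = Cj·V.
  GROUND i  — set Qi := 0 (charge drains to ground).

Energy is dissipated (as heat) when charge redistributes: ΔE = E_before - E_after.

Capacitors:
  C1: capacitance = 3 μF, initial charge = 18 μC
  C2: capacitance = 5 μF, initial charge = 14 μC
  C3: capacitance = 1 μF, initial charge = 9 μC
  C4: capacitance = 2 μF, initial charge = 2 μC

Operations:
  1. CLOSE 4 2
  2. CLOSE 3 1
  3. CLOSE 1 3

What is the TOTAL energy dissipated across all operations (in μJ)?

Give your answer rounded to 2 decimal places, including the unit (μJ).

Answer: 5.69 μJ

Derivation:
Initial: C1(3μF, Q=18μC, V=6.00V), C2(5μF, Q=14μC, V=2.80V), C3(1μF, Q=9μC, V=9.00V), C4(2μF, Q=2μC, V=1.00V)
Op 1: CLOSE 4-2: Q_total=16.00, C_total=7.00, V=2.29; Q4=4.57, Q2=11.43; dissipated=2.314
Op 2: CLOSE 3-1: Q_total=27.00, C_total=4.00, V=6.75; Q3=6.75, Q1=20.25; dissipated=3.375
Op 3: CLOSE 1-3: Q_total=27.00, C_total=4.00, V=6.75; Q1=20.25, Q3=6.75; dissipated=0.000
Total dissipated: 5.689 μJ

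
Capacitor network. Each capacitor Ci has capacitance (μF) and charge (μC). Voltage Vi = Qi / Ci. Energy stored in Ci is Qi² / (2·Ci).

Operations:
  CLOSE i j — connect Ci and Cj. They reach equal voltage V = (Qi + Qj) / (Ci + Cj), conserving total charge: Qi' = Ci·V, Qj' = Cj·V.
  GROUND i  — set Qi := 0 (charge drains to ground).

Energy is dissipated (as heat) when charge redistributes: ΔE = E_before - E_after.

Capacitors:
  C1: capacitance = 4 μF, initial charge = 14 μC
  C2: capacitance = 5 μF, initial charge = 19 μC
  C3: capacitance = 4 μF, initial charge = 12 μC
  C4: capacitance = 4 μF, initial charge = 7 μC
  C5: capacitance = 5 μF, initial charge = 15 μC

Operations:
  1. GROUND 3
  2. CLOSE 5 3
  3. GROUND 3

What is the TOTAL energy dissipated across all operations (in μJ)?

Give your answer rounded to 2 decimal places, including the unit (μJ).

Answer: 33.56 μJ

Derivation:
Initial: C1(4μF, Q=14μC, V=3.50V), C2(5μF, Q=19μC, V=3.80V), C3(4μF, Q=12μC, V=3.00V), C4(4μF, Q=7μC, V=1.75V), C5(5μF, Q=15μC, V=3.00V)
Op 1: GROUND 3: Q3=0; energy lost=18.000
Op 2: CLOSE 5-3: Q_total=15.00, C_total=9.00, V=1.67; Q5=8.33, Q3=6.67; dissipated=10.000
Op 3: GROUND 3: Q3=0; energy lost=5.556
Total dissipated: 33.556 μJ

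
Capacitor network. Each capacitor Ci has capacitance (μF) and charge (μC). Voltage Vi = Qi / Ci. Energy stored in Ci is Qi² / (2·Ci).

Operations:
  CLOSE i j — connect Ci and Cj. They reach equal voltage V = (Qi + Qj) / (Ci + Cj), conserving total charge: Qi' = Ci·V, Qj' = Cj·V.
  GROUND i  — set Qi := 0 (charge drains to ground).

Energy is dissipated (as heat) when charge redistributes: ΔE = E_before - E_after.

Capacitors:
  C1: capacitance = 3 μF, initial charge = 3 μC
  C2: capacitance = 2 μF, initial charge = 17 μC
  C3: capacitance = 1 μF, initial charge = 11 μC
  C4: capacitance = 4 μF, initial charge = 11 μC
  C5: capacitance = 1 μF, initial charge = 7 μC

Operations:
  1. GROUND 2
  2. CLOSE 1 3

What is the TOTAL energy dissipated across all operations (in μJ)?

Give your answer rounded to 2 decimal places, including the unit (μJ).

Initial: C1(3μF, Q=3μC, V=1.00V), C2(2μF, Q=17μC, V=8.50V), C3(1μF, Q=11μC, V=11.00V), C4(4μF, Q=11μC, V=2.75V), C5(1μF, Q=7μC, V=7.00V)
Op 1: GROUND 2: Q2=0; energy lost=72.250
Op 2: CLOSE 1-3: Q_total=14.00, C_total=4.00, V=3.50; Q1=10.50, Q3=3.50; dissipated=37.500
Total dissipated: 109.750 μJ

Answer: 109.75 μJ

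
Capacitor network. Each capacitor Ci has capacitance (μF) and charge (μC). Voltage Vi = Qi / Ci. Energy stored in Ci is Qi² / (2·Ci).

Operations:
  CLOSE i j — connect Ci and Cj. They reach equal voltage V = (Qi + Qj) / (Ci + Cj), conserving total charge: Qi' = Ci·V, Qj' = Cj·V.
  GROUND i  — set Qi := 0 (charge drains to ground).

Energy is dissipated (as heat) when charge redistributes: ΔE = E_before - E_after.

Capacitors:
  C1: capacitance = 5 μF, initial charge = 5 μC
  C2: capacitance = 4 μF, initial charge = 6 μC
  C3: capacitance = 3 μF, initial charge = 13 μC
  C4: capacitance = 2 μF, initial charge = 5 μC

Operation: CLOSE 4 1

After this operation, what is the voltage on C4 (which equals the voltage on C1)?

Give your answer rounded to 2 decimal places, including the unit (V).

Answer: 1.43 V

Derivation:
Initial: C1(5μF, Q=5μC, V=1.00V), C2(4μF, Q=6μC, V=1.50V), C3(3μF, Q=13μC, V=4.33V), C4(2μF, Q=5μC, V=2.50V)
Op 1: CLOSE 4-1: Q_total=10.00, C_total=7.00, V=1.43; Q4=2.86, Q1=7.14; dissipated=1.607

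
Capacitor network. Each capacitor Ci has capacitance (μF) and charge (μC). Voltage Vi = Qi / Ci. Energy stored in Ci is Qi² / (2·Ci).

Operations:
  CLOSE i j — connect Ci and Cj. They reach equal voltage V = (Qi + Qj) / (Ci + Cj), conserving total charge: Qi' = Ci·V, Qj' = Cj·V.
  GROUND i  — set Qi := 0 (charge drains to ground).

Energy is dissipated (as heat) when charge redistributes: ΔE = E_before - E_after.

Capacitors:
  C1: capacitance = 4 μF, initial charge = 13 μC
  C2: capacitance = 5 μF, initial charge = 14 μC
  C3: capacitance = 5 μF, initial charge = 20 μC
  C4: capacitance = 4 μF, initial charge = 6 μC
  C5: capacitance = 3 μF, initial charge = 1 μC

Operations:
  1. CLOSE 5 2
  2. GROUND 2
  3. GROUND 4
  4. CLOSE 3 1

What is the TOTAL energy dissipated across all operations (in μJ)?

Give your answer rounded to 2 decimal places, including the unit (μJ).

Initial: C1(4μF, Q=13μC, V=3.25V), C2(5μF, Q=14μC, V=2.80V), C3(5μF, Q=20μC, V=4.00V), C4(4μF, Q=6μC, V=1.50V), C5(3μF, Q=1μC, V=0.33V)
Op 1: CLOSE 5-2: Q_total=15.00, C_total=8.00, V=1.88; Q5=5.62, Q2=9.38; dissipated=5.704
Op 2: GROUND 2: Q2=0; energy lost=8.789
Op 3: GROUND 4: Q4=0; energy lost=4.500
Op 4: CLOSE 3-1: Q_total=33.00, C_total=9.00, V=3.67; Q3=18.33, Q1=14.67; dissipated=0.625
Total dissipated: 19.618 μJ

Answer: 19.62 μJ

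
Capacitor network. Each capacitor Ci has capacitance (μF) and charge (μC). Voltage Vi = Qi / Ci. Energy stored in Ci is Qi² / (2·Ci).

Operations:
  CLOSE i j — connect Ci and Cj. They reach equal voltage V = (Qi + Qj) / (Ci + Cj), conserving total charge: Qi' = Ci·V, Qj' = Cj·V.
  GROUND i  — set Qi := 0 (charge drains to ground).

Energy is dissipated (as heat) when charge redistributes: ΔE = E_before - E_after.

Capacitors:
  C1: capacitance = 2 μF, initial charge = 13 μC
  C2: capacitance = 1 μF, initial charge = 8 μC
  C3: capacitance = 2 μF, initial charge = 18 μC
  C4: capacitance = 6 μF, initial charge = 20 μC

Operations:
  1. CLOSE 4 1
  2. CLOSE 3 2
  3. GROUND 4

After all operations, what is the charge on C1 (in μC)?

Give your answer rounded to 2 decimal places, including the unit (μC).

Answer: 8.25 μC

Derivation:
Initial: C1(2μF, Q=13μC, V=6.50V), C2(1μF, Q=8μC, V=8.00V), C3(2μF, Q=18μC, V=9.00V), C4(6μF, Q=20μC, V=3.33V)
Op 1: CLOSE 4-1: Q_total=33.00, C_total=8.00, V=4.12; Q4=24.75, Q1=8.25; dissipated=7.521
Op 2: CLOSE 3-2: Q_total=26.00, C_total=3.00, V=8.67; Q3=17.33, Q2=8.67; dissipated=0.333
Op 3: GROUND 4: Q4=0; energy lost=51.047
Final charges: Q1=8.25, Q2=8.67, Q3=17.33, Q4=0.00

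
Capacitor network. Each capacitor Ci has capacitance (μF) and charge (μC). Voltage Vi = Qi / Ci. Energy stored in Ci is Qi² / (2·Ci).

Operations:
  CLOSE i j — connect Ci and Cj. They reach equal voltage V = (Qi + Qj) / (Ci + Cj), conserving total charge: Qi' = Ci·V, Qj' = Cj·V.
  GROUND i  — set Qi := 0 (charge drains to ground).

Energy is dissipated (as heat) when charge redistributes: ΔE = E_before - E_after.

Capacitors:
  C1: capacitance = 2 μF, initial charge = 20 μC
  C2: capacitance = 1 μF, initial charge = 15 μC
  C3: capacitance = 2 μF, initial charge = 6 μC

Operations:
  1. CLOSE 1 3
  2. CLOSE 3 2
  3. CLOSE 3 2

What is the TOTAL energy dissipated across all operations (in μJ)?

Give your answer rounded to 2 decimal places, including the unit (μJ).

Initial: C1(2μF, Q=20μC, V=10.00V), C2(1μF, Q=15μC, V=15.00V), C3(2μF, Q=6μC, V=3.00V)
Op 1: CLOSE 1-3: Q_total=26.00, C_total=4.00, V=6.50; Q1=13.00, Q3=13.00; dissipated=24.500
Op 2: CLOSE 3-2: Q_total=28.00, C_total=3.00, V=9.33; Q3=18.67, Q2=9.33; dissipated=24.083
Op 3: CLOSE 3-2: Q_total=28.00, C_total=3.00, V=9.33; Q3=18.67, Q2=9.33; dissipated=0.000
Total dissipated: 48.583 μJ

Answer: 48.58 μJ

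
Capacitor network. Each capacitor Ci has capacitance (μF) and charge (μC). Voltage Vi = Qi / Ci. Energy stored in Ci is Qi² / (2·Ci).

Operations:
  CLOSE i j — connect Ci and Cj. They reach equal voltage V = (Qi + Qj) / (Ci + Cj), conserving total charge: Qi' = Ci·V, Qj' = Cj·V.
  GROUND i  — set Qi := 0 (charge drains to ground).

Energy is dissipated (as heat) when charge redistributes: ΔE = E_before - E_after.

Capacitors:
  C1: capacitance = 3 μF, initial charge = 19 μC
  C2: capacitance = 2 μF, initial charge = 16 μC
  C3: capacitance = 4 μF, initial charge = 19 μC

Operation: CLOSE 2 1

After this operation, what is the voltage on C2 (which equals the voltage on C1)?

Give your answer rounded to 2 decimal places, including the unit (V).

Answer: 7.00 V

Derivation:
Initial: C1(3μF, Q=19μC, V=6.33V), C2(2μF, Q=16μC, V=8.00V), C3(4μF, Q=19μC, V=4.75V)
Op 1: CLOSE 2-1: Q_total=35.00, C_total=5.00, V=7.00; Q2=14.00, Q1=21.00; dissipated=1.667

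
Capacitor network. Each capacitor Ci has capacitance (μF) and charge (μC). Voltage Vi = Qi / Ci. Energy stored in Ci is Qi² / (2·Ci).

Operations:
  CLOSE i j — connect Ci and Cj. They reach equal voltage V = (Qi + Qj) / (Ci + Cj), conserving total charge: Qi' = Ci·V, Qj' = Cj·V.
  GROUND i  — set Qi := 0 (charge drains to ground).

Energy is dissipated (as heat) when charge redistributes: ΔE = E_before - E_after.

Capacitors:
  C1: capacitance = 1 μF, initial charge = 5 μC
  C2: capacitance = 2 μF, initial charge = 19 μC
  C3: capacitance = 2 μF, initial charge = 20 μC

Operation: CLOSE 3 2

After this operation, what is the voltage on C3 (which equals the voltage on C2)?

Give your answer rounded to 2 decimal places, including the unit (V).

Initial: C1(1μF, Q=5μC, V=5.00V), C2(2μF, Q=19μC, V=9.50V), C3(2μF, Q=20μC, V=10.00V)
Op 1: CLOSE 3-2: Q_total=39.00, C_total=4.00, V=9.75; Q3=19.50, Q2=19.50; dissipated=0.125

Answer: 9.75 V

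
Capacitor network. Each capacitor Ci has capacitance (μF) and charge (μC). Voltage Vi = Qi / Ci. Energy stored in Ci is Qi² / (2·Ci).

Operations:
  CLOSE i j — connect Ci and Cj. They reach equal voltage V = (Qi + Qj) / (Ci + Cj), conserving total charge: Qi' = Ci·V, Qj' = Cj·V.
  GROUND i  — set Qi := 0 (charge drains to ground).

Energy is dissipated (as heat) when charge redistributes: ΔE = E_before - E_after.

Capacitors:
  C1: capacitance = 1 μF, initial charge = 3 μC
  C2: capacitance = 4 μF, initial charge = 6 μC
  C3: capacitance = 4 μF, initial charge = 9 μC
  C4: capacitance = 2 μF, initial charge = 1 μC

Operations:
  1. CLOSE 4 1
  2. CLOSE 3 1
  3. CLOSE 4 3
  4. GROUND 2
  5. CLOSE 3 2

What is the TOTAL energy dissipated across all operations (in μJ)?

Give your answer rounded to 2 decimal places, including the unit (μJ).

Answer: 10.60 μJ

Derivation:
Initial: C1(1μF, Q=3μC, V=3.00V), C2(4μF, Q=6μC, V=1.50V), C3(4μF, Q=9μC, V=2.25V), C4(2μF, Q=1μC, V=0.50V)
Op 1: CLOSE 4-1: Q_total=4.00, C_total=3.00, V=1.33; Q4=2.67, Q1=1.33; dissipated=2.083
Op 2: CLOSE 3-1: Q_total=10.33, C_total=5.00, V=2.07; Q3=8.27, Q1=2.07; dissipated=0.336
Op 3: CLOSE 4-3: Q_total=10.93, C_total=6.00, V=1.82; Q4=3.64, Q3=7.29; dissipated=0.359
Op 4: GROUND 2: Q2=0; energy lost=4.500
Op 5: CLOSE 3-2: Q_total=7.29, C_total=8.00, V=0.91; Q3=3.64, Q2=3.64; dissipated=3.320
Total dissipated: 10.598 μJ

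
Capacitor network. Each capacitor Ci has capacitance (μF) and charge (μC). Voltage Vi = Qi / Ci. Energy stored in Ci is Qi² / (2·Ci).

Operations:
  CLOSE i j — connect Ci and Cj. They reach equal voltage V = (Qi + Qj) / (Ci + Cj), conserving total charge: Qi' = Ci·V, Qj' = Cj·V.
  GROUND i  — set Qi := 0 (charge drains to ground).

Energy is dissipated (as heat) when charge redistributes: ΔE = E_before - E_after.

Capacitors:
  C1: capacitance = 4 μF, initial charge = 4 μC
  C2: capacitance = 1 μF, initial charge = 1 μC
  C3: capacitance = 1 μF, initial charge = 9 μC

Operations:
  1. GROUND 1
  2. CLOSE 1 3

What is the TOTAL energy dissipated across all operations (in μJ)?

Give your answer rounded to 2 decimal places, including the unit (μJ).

Answer: 34.40 μJ

Derivation:
Initial: C1(4μF, Q=4μC, V=1.00V), C2(1μF, Q=1μC, V=1.00V), C3(1μF, Q=9μC, V=9.00V)
Op 1: GROUND 1: Q1=0; energy lost=2.000
Op 2: CLOSE 1-3: Q_total=9.00, C_total=5.00, V=1.80; Q1=7.20, Q3=1.80; dissipated=32.400
Total dissipated: 34.400 μJ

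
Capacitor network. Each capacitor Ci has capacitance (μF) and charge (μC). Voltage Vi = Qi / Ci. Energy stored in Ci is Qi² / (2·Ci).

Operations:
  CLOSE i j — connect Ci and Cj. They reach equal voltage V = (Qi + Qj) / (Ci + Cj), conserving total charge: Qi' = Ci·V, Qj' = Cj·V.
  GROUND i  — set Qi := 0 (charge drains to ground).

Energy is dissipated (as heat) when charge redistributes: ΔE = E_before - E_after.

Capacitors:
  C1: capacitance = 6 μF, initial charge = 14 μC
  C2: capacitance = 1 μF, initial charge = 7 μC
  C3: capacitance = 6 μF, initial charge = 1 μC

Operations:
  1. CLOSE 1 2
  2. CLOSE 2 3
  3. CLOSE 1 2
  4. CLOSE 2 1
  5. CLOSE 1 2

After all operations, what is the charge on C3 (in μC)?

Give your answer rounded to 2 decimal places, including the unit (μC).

Initial: C1(6μF, Q=14μC, V=2.33V), C2(1μF, Q=7μC, V=7.00V), C3(6μF, Q=1μC, V=0.17V)
Op 1: CLOSE 1-2: Q_total=21.00, C_total=7.00, V=3.00; Q1=18.00, Q2=3.00; dissipated=9.333
Op 2: CLOSE 2-3: Q_total=4.00, C_total=7.00, V=0.57; Q2=0.57, Q3=3.43; dissipated=3.440
Op 3: CLOSE 1-2: Q_total=18.57, C_total=7.00, V=2.65; Q1=15.92, Q2=2.65; dissipated=2.528
Op 4: CLOSE 2-1: Q_total=18.57, C_total=7.00, V=2.65; Q2=2.65, Q1=15.92; dissipated=0.000
Op 5: CLOSE 1-2: Q_total=18.57, C_total=7.00, V=2.65; Q1=15.92, Q2=2.65; dissipated=0.000
Final charges: Q1=15.92, Q2=2.65, Q3=3.43

Answer: 3.43 μC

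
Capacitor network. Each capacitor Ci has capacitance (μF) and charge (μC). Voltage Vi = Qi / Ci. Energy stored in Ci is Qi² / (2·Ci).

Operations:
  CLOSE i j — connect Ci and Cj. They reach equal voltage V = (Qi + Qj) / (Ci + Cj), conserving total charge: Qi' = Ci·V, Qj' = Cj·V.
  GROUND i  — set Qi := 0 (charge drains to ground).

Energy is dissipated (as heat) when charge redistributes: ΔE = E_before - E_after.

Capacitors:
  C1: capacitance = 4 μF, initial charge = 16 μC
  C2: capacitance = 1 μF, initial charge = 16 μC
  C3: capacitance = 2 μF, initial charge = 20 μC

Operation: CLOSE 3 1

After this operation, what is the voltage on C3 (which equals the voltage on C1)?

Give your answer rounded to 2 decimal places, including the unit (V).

Answer: 6.00 V

Derivation:
Initial: C1(4μF, Q=16μC, V=4.00V), C2(1μF, Q=16μC, V=16.00V), C3(2μF, Q=20μC, V=10.00V)
Op 1: CLOSE 3-1: Q_total=36.00, C_total=6.00, V=6.00; Q3=12.00, Q1=24.00; dissipated=24.000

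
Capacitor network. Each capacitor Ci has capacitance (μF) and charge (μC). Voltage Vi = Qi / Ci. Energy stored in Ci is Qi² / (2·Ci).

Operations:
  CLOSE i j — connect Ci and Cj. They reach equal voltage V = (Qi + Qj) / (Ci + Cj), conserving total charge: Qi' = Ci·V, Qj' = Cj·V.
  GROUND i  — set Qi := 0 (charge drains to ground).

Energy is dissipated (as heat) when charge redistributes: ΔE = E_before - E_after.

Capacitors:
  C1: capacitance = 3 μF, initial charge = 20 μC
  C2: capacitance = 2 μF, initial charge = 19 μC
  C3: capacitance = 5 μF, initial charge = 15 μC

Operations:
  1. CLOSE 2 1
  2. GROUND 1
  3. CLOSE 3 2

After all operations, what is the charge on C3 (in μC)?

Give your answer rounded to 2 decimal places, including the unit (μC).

Answer: 21.86 μC

Derivation:
Initial: C1(3μF, Q=20μC, V=6.67V), C2(2μF, Q=19μC, V=9.50V), C3(5μF, Q=15μC, V=3.00V)
Op 1: CLOSE 2-1: Q_total=39.00, C_total=5.00, V=7.80; Q2=15.60, Q1=23.40; dissipated=4.817
Op 2: GROUND 1: Q1=0; energy lost=91.260
Op 3: CLOSE 3-2: Q_total=30.60, C_total=7.00, V=4.37; Q3=21.86, Q2=8.74; dissipated=16.457
Final charges: Q1=0.00, Q2=8.74, Q3=21.86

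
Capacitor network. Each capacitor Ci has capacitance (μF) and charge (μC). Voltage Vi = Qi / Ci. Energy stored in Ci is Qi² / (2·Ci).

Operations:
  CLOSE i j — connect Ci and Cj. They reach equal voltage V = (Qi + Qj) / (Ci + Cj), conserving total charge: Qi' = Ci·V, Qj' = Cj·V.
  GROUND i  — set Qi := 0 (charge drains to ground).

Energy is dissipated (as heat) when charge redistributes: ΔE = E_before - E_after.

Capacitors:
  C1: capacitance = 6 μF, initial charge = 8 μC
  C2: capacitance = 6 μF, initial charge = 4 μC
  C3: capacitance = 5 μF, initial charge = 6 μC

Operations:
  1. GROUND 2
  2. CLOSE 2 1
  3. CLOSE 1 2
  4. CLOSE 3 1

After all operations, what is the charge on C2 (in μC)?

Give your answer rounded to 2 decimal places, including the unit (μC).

Answer: 4.00 μC

Derivation:
Initial: C1(6μF, Q=8μC, V=1.33V), C2(6μF, Q=4μC, V=0.67V), C3(5μF, Q=6μC, V=1.20V)
Op 1: GROUND 2: Q2=0; energy lost=1.333
Op 2: CLOSE 2-1: Q_total=8.00, C_total=12.00, V=0.67; Q2=4.00, Q1=4.00; dissipated=2.667
Op 3: CLOSE 1-2: Q_total=8.00, C_total=12.00, V=0.67; Q1=4.00, Q2=4.00; dissipated=0.000
Op 4: CLOSE 3-1: Q_total=10.00, C_total=11.00, V=0.91; Q3=4.55, Q1=5.45; dissipated=0.388
Final charges: Q1=5.45, Q2=4.00, Q3=4.55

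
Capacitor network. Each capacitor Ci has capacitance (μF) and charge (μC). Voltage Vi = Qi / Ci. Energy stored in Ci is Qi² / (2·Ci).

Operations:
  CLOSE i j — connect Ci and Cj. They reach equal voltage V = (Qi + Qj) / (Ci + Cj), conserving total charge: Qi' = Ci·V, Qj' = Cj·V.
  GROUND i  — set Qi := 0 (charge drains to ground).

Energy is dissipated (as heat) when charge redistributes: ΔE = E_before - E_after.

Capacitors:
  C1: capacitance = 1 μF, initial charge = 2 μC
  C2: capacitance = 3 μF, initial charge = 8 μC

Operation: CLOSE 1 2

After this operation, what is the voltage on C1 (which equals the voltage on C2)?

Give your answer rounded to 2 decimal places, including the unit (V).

Initial: C1(1μF, Q=2μC, V=2.00V), C2(3μF, Q=8μC, V=2.67V)
Op 1: CLOSE 1-2: Q_total=10.00, C_total=4.00, V=2.50; Q1=2.50, Q2=7.50; dissipated=0.167

Answer: 2.50 V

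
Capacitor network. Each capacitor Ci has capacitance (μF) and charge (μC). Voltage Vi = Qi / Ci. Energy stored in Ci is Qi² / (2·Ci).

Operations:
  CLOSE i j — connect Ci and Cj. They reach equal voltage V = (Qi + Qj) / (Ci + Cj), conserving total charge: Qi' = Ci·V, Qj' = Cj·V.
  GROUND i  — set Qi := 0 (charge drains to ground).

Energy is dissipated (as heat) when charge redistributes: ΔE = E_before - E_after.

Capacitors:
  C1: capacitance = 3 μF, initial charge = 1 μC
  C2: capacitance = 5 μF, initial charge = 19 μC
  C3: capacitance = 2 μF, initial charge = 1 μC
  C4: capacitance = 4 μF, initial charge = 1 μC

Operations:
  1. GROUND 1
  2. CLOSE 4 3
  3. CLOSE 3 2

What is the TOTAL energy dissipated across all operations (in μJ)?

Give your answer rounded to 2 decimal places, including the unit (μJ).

Initial: C1(3μF, Q=1μC, V=0.33V), C2(5μF, Q=19μC, V=3.80V), C3(2μF, Q=1μC, V=0.50V), C4(4μF, Q=1μC, V=0.25V)
Op 1: GROUND 1: Q1=0; energy lost=0.167
Op 2: CLOSE 4-3: Q_total=2.00, C_total=6.00, V=0.33; Q4=1.33, Q3=0.67; dissipated=0.042
Op 3: CLOSE 3-2: Q_total=19.67, C_total=7.00, V=2.81; Q3=5.62, Q2=14.05; dissipated=8.584
Total dissipated: 8.792 μJ

Answer: 8.79 μJ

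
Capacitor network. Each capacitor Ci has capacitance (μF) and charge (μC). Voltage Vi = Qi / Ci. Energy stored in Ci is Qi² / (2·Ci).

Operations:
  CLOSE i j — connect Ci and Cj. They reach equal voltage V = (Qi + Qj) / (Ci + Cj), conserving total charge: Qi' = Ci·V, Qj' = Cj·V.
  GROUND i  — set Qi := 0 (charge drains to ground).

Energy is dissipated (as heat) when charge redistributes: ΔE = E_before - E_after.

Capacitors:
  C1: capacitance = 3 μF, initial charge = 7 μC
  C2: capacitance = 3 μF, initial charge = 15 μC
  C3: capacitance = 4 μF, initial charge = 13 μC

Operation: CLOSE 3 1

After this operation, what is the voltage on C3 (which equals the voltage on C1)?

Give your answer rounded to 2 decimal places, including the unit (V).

Answer: 2.86 V

Derivation:
Initial: C1(3μF, Q=7μC, V=2.33V), C2(3μF, Q=15μC, V=5.00V), C3(4μF, Q=13μC, V=3.25V)
Op 1: CLOSE 3-1: Q_total=20.00, C_total=7.00, V=2.86; Q3=11.43, Q1=8.57; dissipated=0.720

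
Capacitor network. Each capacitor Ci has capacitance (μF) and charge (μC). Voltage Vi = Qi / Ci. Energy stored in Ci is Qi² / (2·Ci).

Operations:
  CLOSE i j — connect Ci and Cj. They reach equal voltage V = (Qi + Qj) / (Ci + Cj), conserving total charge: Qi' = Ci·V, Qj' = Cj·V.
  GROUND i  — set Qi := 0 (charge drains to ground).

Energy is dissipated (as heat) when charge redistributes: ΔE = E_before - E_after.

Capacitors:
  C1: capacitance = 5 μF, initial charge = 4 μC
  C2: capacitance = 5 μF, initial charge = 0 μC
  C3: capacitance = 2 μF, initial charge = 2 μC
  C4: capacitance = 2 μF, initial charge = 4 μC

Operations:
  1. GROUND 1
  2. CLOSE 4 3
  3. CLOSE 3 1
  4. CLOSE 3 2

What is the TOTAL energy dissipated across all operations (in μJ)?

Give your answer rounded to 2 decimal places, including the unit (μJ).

Initial: C1(5μF, Q=4μC, V=0.80V), C2(5μF, Q=0μC, V=0.00V), C3(2μF, Q=2μC, V=1.00V), C4(2μF, Q=4μC, V=2.00V)
Op 1: GROUND 1: Q1=0; energy lost=1.600
Op 2: CLOSE 4-3: Q_total=6.00, C_total=4.00, V=1.50; Q4=3.00, Q3=3.00; dissipated=0.500
Op 3: CLOSE 3-1: Q_total=3.00, C_total=7.00, V=0.43; Q3=0.86, Q1=2.14; dissipated=1.607
Op 4: CLOSE 3-2: Q_total=0.86, C_total=7.00, V=0.12; Q3=0.24, Q2=0.61; dissipated=0.131
Total dissipated: 3.838 μJ

Answer: 3.84 μJ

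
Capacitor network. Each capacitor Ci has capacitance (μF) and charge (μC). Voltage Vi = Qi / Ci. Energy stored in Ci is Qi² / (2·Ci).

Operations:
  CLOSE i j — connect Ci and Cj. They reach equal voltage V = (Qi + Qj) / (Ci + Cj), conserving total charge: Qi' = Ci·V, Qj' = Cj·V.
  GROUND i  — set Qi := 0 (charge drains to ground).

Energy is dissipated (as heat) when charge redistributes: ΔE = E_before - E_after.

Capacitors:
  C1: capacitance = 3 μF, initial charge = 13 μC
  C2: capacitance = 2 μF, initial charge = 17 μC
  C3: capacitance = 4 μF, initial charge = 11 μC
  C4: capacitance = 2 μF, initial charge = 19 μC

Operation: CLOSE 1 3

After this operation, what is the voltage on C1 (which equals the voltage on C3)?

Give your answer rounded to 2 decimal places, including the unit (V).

Answer: 3.43 V

Derivation:
Initial: C1(3μF, Q=13μC, V=4.33V), C2(2μF, Q=17μC, V=8.50V), C3(4μF, Q=11μC, V=2.75V), C4(2μF, Q=19μC, V=9.50V)
Op 1: CLOSE 1-3: Q_total=24.00, C_total=7.00, V=3.43; Q1=10.29, Q3=13.71; dissipated=2.149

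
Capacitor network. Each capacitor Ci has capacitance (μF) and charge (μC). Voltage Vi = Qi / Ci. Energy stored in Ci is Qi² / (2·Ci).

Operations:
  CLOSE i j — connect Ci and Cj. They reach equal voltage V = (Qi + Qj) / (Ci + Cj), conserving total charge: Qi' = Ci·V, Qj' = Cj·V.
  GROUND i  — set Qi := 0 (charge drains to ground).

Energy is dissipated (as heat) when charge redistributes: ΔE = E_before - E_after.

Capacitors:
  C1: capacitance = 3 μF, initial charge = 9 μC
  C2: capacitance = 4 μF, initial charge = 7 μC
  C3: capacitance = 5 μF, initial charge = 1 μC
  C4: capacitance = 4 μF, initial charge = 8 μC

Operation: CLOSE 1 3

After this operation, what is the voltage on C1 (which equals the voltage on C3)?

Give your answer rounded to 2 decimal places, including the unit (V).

Initial: C1(3μF, Q=9μC, V=3.00V), C2(4μF, Q=7μC, V=1.75V), C3(5μF, Q=1μC, V=0.20V), C4(4μF, Q=8μC, V=2.00V)
Op 1: CLOSE 1-3: Q_total=10.00, C_total=8.00, V=1.25; Q1=3.75, Q3=6.25; dissipated=7.350

Answer: 1.25 V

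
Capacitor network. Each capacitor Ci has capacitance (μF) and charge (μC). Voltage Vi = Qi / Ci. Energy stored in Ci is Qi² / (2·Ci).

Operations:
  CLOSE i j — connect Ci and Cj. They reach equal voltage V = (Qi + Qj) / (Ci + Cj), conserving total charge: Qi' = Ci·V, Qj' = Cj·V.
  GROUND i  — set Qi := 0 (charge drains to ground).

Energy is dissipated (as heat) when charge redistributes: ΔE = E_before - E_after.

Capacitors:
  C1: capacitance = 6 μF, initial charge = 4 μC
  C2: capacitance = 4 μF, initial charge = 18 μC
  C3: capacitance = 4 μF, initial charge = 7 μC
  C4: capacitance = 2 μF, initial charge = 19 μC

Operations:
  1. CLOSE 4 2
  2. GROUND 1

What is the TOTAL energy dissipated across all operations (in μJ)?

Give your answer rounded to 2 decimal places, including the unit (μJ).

Initial: C1(6μF, Q=4μC, V=0.67V), C2(4μF, Q=18μC, V=4.50V), C3(4μF, Q=7μC, V=1.75V), C4(2μF, Q=19μC, V=9.50V)
Op 1: CLOSE 4-2: Q_total=37.00, C_total=6.00, V=6.17; Q4=12.33, Q2=24.67; dissipated=16.667
Op 2: GROUND 1: Q1=0; energy lost=1.333
Total dissipated: 18.000 μJ

Answer: 18.00 μJ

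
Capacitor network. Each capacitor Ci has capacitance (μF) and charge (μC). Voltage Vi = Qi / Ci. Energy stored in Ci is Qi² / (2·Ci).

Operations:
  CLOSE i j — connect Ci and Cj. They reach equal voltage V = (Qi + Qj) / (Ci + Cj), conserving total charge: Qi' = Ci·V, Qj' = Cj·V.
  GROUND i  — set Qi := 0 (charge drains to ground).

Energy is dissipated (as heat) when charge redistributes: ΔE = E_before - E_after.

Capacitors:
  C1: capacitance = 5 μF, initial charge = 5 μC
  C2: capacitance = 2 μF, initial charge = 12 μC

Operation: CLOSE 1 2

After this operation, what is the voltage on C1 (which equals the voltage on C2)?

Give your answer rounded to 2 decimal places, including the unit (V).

Answer: 2.43 V

Derivation:
Initial: C1(5μF, Q=5μC, V=1.00V), C2(2μF, Q=12μC, V=6.00V)
Op 1: CLOSE 1-2: Q_total=17.00, C_total=7.00, V=2.43; Q1=12.14, Q2=4.86; dissipated=17.857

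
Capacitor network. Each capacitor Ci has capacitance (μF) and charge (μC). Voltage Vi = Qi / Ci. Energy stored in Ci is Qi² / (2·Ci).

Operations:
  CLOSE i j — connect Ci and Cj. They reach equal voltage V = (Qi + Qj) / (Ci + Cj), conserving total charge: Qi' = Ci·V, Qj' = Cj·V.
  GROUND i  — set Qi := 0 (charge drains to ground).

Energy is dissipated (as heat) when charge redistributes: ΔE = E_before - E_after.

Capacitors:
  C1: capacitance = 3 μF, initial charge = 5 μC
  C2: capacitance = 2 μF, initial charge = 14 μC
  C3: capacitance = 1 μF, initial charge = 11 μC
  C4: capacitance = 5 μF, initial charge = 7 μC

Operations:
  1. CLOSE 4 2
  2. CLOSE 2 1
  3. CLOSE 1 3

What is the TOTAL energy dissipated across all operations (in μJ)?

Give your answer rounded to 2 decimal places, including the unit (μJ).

Initial: C1(3μF, Q=5μC, V=1.67V), C2(2μF, Q=14μC, V=7.00V), C3(1μF, Q=11μC, V=11.00V), C4(5μF, Q=7μC, V=1.40V)
Op 1: CLOSE 4-2: Q_total=21.00, C_total=7.00, V=3.00; Q4=15.00, Q2=6.00; dissipated=22.400
Op 2: CLOSE 2-1: Q_total=11.00, C_total=5.00, V=2.20; Q2=4.40, Q1=6.60; dissipated=1.067
Op 3: CLOSE 1-3: Q_total=17.60, C_total=4.00, V=4.40; Q1=13.20, Q3=4.40; dissipated=29.040
Total dissipated: 52.507 μJ

Answer: 52.51 μJ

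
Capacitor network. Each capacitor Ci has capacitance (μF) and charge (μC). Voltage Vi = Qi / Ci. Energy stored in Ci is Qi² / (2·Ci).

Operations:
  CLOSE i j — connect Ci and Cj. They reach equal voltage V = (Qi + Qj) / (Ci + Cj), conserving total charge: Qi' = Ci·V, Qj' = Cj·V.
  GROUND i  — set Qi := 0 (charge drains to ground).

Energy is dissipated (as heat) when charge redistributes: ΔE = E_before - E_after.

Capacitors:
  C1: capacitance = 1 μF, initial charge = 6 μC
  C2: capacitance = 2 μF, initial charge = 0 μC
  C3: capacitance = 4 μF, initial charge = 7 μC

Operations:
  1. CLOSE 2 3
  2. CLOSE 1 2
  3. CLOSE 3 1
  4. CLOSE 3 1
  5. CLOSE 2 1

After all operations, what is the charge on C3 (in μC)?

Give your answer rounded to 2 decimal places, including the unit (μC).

Initial: C1(1μF, Q=6μC, V=6.00V), C2(2μF, Q=0μC, V=0.00V), C3(4μF, Q=7μC, V=1.75V)
Op 1: CLOSE 2-3: Q_total=7.00, C_total=6.00, V=1.17; Q2=2.33, Q3=4.67; dissipated=2.042
Op 2: CLOSE 1-2: Q_total=8.33, C_total=3.00, V=2.78; Q1=2.78, Q2=5.56; dissipated=7.787
Op 3: CLOSE 3-1: Q_total=7.44, C_total=5.00, V=1.49; Q3=5.96, Q1=1.49; dissipated=1.038
Op 4: CLOSE 3-1: Q_total=7.44, C_total=5.00, V=1.49; Q3=5.96, Q1=1.49; dissipated=0.000
Op 5: CLOSE 2-1: Q_total=7.04, C_total=3.00, V=2.35; Q2=4.70, Q1=2.35; dissipated=0.554
Final charges: Q1=2.35, Q2=4.70, Q3=5.96

Answer: 5.96 μC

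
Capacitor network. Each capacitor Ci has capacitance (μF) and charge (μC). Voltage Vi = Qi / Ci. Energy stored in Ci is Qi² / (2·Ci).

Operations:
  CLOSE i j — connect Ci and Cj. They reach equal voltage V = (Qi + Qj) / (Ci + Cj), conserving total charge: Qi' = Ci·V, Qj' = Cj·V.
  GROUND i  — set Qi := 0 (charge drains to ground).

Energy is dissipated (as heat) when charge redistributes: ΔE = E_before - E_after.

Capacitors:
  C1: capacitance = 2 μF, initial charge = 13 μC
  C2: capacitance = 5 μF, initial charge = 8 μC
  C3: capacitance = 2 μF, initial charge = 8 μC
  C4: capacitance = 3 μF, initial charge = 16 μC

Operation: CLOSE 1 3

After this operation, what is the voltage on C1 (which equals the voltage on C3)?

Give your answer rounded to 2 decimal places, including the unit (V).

Answer: 5.25 V

Derivation:
Initial: C1(2μF, Q=13μC, V=6.50V), C2(5μF, Q=8μC, V=1.60V), C3(2μF, Q=8μC, V=4.00V), C4(3μF, Q=16μC, V=5.33V)
Op 1: CLOSE 1-3: Q_total=21.00, C_total=4.00, V=5.25; Q1=10.50, Q3=10.50; dissipated=3.125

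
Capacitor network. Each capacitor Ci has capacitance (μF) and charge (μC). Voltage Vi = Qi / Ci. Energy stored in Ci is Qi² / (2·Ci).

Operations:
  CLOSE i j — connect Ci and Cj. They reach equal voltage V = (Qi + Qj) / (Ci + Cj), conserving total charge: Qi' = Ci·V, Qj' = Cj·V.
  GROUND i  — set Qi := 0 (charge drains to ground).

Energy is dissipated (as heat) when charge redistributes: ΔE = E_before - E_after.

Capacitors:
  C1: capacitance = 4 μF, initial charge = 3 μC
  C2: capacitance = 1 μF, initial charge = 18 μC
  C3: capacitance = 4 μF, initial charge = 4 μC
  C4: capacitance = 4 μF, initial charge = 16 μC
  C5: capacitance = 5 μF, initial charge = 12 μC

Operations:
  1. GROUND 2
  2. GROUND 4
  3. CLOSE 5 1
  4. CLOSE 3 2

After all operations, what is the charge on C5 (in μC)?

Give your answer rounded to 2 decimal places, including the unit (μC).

Initial: C1(4μF, Q=3μC, V=0.75V), C2(1μF, Q=18μC, V=18.00V), C3(4μF, Q=4μC, V=1.00V), C4(4μF, Q=16μC, V=4.00V), C5(5μF, Q=12μC, V=2.40V)
Op 1: GROUND 2: Q2=0; energy lost=162.000
Op 2: GROUND 4: Q4=0; energy lost=32.000
Op 3: CLOSE 5-1: Q_total=15.00, C_total=9.00, V=1.67; Q5=8.33, Q1=6.67; dissipated=3.025
Op 4: CLOSE 3-2: Q_total=4.00, C_total=5.00, V=0.80; Q3=3.20, Q2=0.80; dissipated=0.400
Final charges: Q1=6.67, Q2=0.80, Q3=3.20, Q4=0.00, Q5=8.33

Answer: 8.33 μC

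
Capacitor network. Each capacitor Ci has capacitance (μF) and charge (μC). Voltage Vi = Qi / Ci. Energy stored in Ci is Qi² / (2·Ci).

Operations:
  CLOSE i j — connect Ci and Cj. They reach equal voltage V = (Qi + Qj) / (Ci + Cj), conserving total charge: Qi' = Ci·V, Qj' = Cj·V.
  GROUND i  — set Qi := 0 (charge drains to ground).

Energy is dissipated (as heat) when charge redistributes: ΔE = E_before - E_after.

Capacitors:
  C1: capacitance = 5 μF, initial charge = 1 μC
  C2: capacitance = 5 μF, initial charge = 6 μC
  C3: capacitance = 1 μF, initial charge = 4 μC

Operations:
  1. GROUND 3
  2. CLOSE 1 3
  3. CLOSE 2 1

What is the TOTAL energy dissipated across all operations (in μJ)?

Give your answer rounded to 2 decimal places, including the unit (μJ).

Initial: C1(5μF, Q=1μC, V=0.20V), C2(5μF, Q=6μC, V=1.20V), C3(1μF, Q=4μC, V=4.00V)
Op 1: GROUND 3: Q3=0; energy lost=8.000
Op 2: CLOSE 1-3: Q_total=1.00, C_total=6.00, V=0.17; Q1=0.83, Q3=0.17; dissipated=0.017
Op 3: CLOSE 2-1: Q_total=6.83, C_total=10.00, V=0.68; Q2=3.42, Q1=3.42; dissipated=1.335
Total dissipated: 9.351 μJ

Answer: 9.35 μJ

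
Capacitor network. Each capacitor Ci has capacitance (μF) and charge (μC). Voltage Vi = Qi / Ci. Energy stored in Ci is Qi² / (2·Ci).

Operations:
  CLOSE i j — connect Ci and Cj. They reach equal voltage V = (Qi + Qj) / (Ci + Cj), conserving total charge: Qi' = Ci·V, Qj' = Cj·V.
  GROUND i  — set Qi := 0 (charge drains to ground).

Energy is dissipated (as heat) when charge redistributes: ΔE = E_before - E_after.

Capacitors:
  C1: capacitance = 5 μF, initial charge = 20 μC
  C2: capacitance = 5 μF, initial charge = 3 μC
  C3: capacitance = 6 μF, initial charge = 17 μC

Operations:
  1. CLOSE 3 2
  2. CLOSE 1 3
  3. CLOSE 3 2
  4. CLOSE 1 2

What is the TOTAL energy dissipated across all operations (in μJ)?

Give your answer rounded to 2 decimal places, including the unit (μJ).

Answer: 14.89 μJ

Derivation:
Initial: C1(5μF, Q=20μC, V=4.00V), C2(5μF, Q=3μC, V=0.60V), C3(6μF, Q=17μC, V=2.83V)
Op 1: CLOSE 3-2: Q_total=20.00, C_total=11.00, V=1.82; Q3=10.91, Q2=9.09; dissipated=6.802
Op 2: CLOSE 1-3: Q_total=30.91, C_total=11.00, V=2.81; Q1=14.05, Q3=16.86; dissipated=6.491
Op 3: CLOSE 3-2: Q_total=25.95, C_total=11.00, V=2.36; Q3=14.15, Q2=11.80; dissipated=1.341
Op 4: CLOSE 1-2: Q_total=25.85, C_total=10.00, V=2.58; Q1=12.92, Q2=12.92; dissipated=0.254
Total dissipated: 14.888 μJ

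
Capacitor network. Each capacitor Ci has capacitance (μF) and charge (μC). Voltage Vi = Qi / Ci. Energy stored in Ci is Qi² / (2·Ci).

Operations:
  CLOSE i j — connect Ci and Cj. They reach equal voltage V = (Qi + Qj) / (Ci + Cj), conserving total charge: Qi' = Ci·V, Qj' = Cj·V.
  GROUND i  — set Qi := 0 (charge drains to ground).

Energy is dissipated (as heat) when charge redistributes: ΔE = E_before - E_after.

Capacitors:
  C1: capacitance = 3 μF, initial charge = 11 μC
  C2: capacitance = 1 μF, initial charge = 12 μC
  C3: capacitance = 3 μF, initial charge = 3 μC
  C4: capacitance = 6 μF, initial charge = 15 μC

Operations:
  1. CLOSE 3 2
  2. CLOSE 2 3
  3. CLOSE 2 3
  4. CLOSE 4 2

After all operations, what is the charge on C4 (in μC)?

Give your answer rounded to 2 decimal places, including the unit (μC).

Answer: 16.07 μC

Derivation:
Initial: C1(3μF, Q=11μC, V=3.67V), C2(1μF, Q=12μC, V=12.00V), C3(3μF, Q=3μC, V=1.00V), C4(6μF, Q=15μC, V=2.50V)
Op 1: CLOSE 3-2: Q_total=15.00, C_total=4.00, V=3.75; Q3=11.25, Q2=3.75; dissipated=45.375
Op 2: CLOSE 2-3: Q_total=15.00, C_total=4.00, V=3.75; Q2=3.75, Q3=11.25; dissipated=0.000
Op 3: CLOSE 2-3: Q_total=15.00, C_total=4.00, V=3.75; Q2=3.75, Q3=11.25; dissipated=0.000
Op 4: CLOSE 4-2: Q_total=18.75, C_total=7.00, V=2.68; Q4=16.07, Q2=2.68; dissipated=0.670
Final charges: Q1=11.00, Q2=2.68, Q3=11.25, Q4=16.07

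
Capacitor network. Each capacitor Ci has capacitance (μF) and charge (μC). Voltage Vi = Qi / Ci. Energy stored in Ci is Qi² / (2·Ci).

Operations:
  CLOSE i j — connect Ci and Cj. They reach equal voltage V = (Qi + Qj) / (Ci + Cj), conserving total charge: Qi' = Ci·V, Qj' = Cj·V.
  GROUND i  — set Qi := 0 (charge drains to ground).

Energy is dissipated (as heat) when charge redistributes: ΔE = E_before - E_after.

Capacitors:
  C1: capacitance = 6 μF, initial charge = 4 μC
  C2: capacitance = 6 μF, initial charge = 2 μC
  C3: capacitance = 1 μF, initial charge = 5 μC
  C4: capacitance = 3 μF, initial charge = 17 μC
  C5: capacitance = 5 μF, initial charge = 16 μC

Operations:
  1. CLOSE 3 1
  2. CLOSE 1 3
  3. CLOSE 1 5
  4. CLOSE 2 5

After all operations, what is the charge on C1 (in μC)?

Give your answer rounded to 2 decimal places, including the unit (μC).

Answer: 12.94 μC

Derivation:
Initial: C1(6μF, Q=4μC, V=0.67V), C2(6μF, Q=2μC, V=0.33V), C3(1μF, Q=5μC, V=5.00V), C4(3μF, Q=17μC, V=5.67V), C5(5μF, Q=16μC, V=3.20V)
Op 1: CLOSE 3-1: Q_total=9.00, C_total=7.00, V=1.29; Q3=1.29, Q1=7.71; dissipated=8.048
Op 2: CLOSE 1-3: Q_total=9.00, C_total=7.00, V=1.29; Q1=7.71, Q3=1.29; dissipated=0.000
Op 3: CLOSE 1-5: Q_total=23.71, C_total=11.00, V=2.16; Q1=12.94, Q5=10.78; dissipated=4.997
Op 4: CLOSE 2-5: Q_total=12.78, C_total=11.00, V=1.16; Q2=6.97, Q5=5.81; dissipated=4.529
Final charges: Q1=12.94, Q2=6.97, Q3=1.29, Q4=17.00, Q5=5.81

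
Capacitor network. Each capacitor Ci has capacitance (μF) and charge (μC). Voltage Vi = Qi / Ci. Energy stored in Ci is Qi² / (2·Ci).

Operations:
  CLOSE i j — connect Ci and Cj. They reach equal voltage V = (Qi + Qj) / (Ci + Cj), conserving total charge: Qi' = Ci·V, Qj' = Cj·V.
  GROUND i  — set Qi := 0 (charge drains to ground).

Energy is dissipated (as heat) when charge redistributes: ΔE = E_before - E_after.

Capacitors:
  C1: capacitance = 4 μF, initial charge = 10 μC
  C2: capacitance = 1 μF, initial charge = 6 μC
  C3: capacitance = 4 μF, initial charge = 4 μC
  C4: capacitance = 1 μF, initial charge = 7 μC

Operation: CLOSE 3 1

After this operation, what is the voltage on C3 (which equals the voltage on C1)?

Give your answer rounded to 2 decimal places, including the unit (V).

Initial: C1(4μF, Q=10μC, V=2.50V), C2(1μF, Q=6μC, V=6.00V), C3(4μF, Q=4μC, V=1.00V), C4(1μF, Q=7μC, V=7.00V)
Op 1: CLOSE 3-1: Q_total=14.00, C_total=8.00, V=1.75; Q3=7.00, Q1=7.00; dissipated=2.250

Answer: 1.75 V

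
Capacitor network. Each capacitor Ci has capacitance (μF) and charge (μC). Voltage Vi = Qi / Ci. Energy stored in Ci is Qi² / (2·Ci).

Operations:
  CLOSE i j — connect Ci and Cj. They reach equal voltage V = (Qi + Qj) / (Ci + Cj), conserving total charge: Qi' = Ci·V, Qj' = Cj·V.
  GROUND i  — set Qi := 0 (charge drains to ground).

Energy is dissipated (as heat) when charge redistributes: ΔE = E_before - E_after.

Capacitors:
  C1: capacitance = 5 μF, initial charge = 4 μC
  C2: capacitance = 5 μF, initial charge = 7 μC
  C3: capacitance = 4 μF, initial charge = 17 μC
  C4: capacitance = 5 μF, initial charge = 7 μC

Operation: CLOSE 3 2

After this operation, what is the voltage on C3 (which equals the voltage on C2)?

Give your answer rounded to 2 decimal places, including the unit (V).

Answer: 2.67 V

Derivation:
Initial: C1(5μF, Q=4μC, V=0.80V), C2(5μF, Q=7μC, V=1.40V), C3(4μF, Q=17μC, V=4.25V), C4(5μF, Q=7μC, V=1.40V)
Op 1: CLOSE 3-2: Q_total=24.00, C_total=9.00, V=2.67; Q3=10.67, Q2=13.33; dissipated=9.025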